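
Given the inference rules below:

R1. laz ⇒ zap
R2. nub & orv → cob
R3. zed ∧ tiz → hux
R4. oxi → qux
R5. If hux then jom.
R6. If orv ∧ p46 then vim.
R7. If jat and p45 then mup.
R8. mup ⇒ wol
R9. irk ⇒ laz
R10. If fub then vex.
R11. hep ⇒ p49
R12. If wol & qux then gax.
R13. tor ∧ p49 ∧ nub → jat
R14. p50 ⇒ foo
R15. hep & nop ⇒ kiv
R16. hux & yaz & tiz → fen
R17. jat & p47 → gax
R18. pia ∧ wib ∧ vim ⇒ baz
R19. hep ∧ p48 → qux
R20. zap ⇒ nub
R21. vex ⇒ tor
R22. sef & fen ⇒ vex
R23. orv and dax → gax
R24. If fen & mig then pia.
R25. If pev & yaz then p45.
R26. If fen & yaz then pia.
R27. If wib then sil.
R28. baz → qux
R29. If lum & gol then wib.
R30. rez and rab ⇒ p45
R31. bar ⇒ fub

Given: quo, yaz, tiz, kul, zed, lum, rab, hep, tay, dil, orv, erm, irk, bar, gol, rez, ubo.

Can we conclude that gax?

No

Forward chaining from the given facts derives: hux, jom, laz, p49, fen, pia, wib, p45, fub, zap, vex, nub, tor, sil, cob, jat, mup, wol.
Rules concluding gax: R12 needs qux; R17 needs p47; R23 needs dax — none of these are established.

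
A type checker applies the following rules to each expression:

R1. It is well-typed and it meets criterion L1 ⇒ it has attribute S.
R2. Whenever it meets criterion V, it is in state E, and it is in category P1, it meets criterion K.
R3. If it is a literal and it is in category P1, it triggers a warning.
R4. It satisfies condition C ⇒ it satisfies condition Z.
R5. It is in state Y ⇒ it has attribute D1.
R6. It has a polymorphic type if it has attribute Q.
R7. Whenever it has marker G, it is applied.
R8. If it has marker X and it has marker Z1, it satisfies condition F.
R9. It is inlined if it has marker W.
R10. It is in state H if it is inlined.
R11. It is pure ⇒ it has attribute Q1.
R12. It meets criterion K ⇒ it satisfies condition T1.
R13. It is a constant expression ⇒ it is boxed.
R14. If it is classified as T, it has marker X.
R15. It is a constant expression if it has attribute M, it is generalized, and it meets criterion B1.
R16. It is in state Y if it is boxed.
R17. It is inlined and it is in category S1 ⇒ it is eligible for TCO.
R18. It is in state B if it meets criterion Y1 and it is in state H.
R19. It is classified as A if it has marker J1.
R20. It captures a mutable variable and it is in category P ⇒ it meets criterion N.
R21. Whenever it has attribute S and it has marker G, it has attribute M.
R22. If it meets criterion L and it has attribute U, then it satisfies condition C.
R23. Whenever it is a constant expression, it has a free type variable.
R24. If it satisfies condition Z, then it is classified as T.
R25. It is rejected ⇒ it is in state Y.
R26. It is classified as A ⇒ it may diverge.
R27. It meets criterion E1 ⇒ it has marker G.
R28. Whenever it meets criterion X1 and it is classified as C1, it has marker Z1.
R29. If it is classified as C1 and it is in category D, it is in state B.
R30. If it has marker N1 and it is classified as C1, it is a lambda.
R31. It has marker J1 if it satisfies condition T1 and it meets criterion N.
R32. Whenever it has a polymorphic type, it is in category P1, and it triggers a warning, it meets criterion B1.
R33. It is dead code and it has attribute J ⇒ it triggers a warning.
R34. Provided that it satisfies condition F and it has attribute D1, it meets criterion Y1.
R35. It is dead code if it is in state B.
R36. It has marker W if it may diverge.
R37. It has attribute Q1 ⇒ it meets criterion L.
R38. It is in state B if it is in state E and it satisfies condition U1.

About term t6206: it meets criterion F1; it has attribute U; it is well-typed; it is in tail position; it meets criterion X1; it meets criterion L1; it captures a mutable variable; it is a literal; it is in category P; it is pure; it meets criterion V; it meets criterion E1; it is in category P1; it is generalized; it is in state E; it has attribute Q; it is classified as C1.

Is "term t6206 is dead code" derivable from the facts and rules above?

By R1 (it is well-typed, it meets criterion L1): it has attribute S.
By R2 (it meets criterion V, it is in state E, it is in category P1): it meets criterion K.
By R3 (it is a literal, it is in category P1): it triggers a warning.
By R6 (it has attribute Q): it has a polymorphic type.
By R11 (it is pure): it has attribute Q1.
By R12 (it meets criterion K): it satisfies condition T1.
By R20 (it captures a mutable variable, it is in category P): it meets criterion N.
By R27 (it meets criterion E1): it has marker G.
By R28 (it meets criterion X1, it is classified as C1): it has marker Z1.
By R31 (it satisfies condition T1, it meets criterion N): it has marker J1.
By R32 (it has a polymorphic type, it is in category P1, it triggers a warning): it meets criterion B1.
By R37 (it has attribute Q1): it meets criterion L.
By R19 (it has marker J1): it is classified as A.
By R21 (it has attribute S, it has marker G): it has attribute M.
By R22 (it meets criterion L, it has attribute U): it satisfies condition C.
By R26 (it is classified as A): it may diverge.
By R36 (it may diverge): it has marker W.
By R4 (it satisfies condition C): it satisfies condition Z.
By R9 (it has marker W): it is inlined.
By R10 (it is inlined): it is in state H.
By R15 (it has attribute M, it is generalized, it meets criterion B1): it is a constant expression.
By R24 (it satisfies condition Z): it is classified as T.
By R13 (it is a constant expression): it is boxed.
By R14 (it is classified as T): it has marker X.
By R16 (it is boxed): it is in state Y.
By R5 (it is in state Y): it has attribute D1.
By R8 (it has marker X, it has marker Z1): it satisfies condition F.
By R34 (it satisfies condition F, it has attribute D1): it meets criterion Y1.
By R18 (it meets criterion Y1, it is in state H): it is in state B.
By R35 (it is in state B): it is dead code.

Yes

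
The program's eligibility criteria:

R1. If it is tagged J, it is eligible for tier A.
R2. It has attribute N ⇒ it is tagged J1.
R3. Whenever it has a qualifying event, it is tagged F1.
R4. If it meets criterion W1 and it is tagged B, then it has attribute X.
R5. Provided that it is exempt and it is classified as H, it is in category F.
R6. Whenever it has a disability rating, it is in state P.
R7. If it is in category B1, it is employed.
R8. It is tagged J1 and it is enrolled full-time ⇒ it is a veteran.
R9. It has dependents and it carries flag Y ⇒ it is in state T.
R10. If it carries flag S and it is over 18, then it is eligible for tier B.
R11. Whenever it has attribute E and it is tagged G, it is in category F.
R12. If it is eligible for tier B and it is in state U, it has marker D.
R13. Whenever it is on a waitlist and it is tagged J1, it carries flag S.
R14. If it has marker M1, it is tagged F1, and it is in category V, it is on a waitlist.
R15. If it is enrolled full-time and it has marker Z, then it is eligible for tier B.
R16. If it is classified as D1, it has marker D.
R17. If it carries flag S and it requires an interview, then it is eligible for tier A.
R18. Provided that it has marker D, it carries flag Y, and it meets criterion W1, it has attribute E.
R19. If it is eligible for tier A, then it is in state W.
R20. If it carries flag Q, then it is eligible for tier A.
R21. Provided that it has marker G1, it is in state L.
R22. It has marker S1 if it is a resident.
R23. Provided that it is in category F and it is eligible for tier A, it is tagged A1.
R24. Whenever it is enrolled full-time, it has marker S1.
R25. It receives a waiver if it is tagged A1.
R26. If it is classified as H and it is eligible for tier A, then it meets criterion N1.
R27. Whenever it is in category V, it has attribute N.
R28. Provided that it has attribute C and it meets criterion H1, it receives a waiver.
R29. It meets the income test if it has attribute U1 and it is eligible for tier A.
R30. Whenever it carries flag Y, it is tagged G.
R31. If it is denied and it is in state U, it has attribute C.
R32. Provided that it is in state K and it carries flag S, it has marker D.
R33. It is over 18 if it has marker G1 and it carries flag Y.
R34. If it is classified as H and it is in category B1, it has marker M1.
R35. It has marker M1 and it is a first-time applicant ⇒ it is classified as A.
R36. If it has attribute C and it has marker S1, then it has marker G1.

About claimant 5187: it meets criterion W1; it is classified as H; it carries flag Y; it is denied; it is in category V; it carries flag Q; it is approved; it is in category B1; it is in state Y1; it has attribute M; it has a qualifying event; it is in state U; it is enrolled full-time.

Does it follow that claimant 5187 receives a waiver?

Yes

By R3 (it has a qualifying event): it is tagged F1.
By R20 (it carries flag Q): it is eligible for tier A.
By R24 (it is enrolled full-time): it has marker S1.
By R27 (it is in category V): it has attribute N.
By R30 (it carries flag Y): it is tagged G.
By R31 (it is denied, it is in state U): it has attribute C.
By R34 (it is classified as H, it is in category B1): it has marker M1.
By R36 (it has attribute C, it has marker S1): it has marker G1.
By R2 (it has attribute N): it is tagged J1.
By R14 (it has marker M1, it is tagged F1, it is in category V): it is on a waitlist.
By R33 (it has marker G1, it carries flag Y): it is over 18.
By R13 (it is on a waitlist, it is tagged J1): it carries flag S.
By R10 (it carries flag S, it is over 18): it is eligible for tier B.
By R12 (it is eligible for tier B, it is in state U): it has marker D.
By R18 (it has marker D, it carries flag Y, it meets criterion W1): it has attribute E.
By R11 (it has attribute E, it is tagged G): it is in category F.
By R23 (it is in category F, it is eligible for tier A): it is tagged A1.
By R25 (it is tagged A1): it receives a waiver.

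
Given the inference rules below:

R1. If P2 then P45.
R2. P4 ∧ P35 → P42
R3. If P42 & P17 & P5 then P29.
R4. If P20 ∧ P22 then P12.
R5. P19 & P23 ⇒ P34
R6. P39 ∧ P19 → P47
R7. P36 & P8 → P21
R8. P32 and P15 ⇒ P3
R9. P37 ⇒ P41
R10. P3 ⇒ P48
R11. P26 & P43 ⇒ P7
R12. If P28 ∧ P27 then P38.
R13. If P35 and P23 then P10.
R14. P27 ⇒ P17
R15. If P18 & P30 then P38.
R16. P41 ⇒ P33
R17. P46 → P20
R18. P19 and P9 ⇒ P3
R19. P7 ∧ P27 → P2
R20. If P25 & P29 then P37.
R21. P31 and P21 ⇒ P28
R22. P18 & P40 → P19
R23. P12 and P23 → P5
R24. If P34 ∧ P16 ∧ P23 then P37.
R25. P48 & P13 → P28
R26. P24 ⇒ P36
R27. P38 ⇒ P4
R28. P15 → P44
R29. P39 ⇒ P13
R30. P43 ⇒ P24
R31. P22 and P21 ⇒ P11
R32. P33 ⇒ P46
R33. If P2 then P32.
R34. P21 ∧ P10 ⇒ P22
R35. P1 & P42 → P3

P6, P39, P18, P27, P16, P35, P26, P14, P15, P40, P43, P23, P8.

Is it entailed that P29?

Yes

P7  (by R11: P26, P43)
P10  (by R13: P35, P23)
P17  (by R14: P27)
P2  (by R19: P7, P27)
P19  (by R22: P18, P40)
P13  (by R29: P39)
P24  (by R30: P43)
P32  (by R33: P2)
P34  (by R5: P19, P23)
P3  (by R8: P32, P15)
P48  (by R10: P3)
P37  (by R24: P34, P16, P23)
P28  (by R25: P48, P13)
P36  (by R26: P24)
P21  (by R7: P36, P8)
P41  (by R9: P37)
P38  (by R12: P28, P27)
P33  (by R16: P41)
P4  (by R27: P38)
P46  (by R32: P33)
P22  (by R34: P21, P10)
P42  (by R2: P4, P35)
P20  (by R17: P46)
P12  (by R4: P20, P22)
P5  (by R23: P12, P23)
P29  (by R3: P42, P17, P5)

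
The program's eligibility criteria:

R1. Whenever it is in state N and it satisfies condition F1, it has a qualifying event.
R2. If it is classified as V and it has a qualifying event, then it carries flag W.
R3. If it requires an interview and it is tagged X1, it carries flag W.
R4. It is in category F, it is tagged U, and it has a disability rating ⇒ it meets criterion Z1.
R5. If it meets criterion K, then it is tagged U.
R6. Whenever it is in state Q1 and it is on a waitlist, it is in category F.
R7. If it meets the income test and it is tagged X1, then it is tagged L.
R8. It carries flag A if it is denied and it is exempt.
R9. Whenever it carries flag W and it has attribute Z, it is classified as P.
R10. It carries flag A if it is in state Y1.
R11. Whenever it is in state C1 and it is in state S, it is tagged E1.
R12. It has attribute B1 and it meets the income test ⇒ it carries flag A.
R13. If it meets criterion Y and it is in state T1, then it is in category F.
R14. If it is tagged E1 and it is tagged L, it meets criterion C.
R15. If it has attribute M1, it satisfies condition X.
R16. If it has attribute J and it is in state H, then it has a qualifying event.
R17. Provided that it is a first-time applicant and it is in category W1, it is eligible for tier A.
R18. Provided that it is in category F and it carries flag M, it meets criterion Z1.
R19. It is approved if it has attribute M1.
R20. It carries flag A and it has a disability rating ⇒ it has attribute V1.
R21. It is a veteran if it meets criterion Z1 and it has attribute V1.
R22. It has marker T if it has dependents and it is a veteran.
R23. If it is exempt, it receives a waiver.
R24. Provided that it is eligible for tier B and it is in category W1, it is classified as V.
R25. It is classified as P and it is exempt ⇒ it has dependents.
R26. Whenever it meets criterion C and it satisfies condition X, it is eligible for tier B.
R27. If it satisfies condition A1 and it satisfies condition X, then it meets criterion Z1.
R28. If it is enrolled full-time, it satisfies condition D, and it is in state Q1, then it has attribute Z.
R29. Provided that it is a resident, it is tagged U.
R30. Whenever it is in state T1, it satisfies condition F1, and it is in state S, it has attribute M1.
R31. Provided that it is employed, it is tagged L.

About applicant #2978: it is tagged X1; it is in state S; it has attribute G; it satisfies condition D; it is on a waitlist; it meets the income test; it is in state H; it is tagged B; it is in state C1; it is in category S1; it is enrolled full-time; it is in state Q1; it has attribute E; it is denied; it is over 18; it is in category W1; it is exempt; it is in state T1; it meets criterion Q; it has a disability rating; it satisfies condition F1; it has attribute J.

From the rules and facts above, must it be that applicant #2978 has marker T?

Forward chaining from the given facts derives: is in category F, is tagged L, carries flag A, is tagged E1, meets criterion C, has a qualifying event, has attribute V1, receives a waiver, has attribute Z, has attribute M1, satisfies condition X, is approved, is eligible for tier B, is classified as V, carries flag W, is classified as P, has dependents.
The only rule concluding "it has marker T" is R22, which needs "it is a veteran"; that is never established.

No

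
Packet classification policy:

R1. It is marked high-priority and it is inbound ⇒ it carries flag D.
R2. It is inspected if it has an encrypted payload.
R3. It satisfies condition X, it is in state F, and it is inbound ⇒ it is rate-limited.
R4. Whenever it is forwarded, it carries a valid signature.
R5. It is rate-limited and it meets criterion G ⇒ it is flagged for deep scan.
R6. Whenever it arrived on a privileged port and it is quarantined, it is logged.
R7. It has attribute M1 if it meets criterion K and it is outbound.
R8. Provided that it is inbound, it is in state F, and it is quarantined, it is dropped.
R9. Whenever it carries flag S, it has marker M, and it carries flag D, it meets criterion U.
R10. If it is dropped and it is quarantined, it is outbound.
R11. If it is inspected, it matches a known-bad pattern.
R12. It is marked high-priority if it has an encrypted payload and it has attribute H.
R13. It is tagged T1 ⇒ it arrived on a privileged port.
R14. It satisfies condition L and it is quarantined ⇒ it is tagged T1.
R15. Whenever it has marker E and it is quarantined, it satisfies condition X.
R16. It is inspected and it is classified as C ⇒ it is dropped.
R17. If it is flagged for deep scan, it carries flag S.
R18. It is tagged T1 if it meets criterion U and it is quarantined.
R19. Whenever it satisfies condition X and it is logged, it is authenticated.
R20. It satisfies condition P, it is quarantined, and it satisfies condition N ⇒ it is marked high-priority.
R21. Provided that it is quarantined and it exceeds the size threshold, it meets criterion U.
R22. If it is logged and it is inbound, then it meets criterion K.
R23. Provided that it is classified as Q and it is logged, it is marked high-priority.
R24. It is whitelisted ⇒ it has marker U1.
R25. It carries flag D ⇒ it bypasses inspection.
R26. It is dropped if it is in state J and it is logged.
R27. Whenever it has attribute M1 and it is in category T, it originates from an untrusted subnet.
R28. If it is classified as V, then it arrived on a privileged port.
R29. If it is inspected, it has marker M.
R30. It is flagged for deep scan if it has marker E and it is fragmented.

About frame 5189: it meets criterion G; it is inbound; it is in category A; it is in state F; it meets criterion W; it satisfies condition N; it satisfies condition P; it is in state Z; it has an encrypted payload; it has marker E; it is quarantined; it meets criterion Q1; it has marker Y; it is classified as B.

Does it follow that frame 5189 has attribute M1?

By R2 (it has an encrypted payload): it is inspected.
By R8 (it is inbound, it is in state F, it is quarantined): it is dropped.
By R10 (it is dropped, it is quarantined): it is outbound.
By R15 (it has marker E, it is quarantined): it satisfies condition X.
By R20 (it satisfies condition P, it is quarantined, it satisfies condition N): it is marked high-priority.
By R29 (it is inspected): it has marker M.
By R1 (it is marked high-priority, it is inbound): it carries flag D.
By R3 (it satisfies condition X, it is in state F, it is inbound): it is rate-limited.
By R5 (it is rate-limited, it meets criterion G): it is flagged for deep scan.
By R17 (it is flagged for deep scan): it carries flag S.
By R9 (it carries flag S, it has marker M, it carries flag D): it meets criterion U.
By R18 (it meets criterion U, it is quarantined): it is tagged T1.
By R13 (it is tagged T1): it arrived on a privileged port.
By R6 (it arrived on a privileged port, it is quarantined): it is logged.
By R22 (it is logged, it is inbound): it meets criterion K.
By R7 (it meets criterion K, it is outbound): it has attribute M1.

Yes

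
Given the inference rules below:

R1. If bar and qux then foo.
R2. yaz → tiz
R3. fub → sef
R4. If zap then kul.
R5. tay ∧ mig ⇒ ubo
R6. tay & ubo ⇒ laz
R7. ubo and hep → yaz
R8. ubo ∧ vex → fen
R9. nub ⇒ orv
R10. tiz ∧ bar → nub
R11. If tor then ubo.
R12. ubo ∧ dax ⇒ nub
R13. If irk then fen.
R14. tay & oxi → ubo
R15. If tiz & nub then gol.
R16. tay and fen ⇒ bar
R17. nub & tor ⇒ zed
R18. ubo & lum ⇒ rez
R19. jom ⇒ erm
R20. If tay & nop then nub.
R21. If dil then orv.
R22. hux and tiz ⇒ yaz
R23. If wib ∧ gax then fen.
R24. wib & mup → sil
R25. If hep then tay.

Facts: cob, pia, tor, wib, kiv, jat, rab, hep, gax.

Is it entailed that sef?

No

Forward chaining from the given facts derives: ubo, fen, tay, laz, yaz, bar, tiz, nub, gol, zed, orv.
The only rule concluding sef is R3, which needs fub; that is never established.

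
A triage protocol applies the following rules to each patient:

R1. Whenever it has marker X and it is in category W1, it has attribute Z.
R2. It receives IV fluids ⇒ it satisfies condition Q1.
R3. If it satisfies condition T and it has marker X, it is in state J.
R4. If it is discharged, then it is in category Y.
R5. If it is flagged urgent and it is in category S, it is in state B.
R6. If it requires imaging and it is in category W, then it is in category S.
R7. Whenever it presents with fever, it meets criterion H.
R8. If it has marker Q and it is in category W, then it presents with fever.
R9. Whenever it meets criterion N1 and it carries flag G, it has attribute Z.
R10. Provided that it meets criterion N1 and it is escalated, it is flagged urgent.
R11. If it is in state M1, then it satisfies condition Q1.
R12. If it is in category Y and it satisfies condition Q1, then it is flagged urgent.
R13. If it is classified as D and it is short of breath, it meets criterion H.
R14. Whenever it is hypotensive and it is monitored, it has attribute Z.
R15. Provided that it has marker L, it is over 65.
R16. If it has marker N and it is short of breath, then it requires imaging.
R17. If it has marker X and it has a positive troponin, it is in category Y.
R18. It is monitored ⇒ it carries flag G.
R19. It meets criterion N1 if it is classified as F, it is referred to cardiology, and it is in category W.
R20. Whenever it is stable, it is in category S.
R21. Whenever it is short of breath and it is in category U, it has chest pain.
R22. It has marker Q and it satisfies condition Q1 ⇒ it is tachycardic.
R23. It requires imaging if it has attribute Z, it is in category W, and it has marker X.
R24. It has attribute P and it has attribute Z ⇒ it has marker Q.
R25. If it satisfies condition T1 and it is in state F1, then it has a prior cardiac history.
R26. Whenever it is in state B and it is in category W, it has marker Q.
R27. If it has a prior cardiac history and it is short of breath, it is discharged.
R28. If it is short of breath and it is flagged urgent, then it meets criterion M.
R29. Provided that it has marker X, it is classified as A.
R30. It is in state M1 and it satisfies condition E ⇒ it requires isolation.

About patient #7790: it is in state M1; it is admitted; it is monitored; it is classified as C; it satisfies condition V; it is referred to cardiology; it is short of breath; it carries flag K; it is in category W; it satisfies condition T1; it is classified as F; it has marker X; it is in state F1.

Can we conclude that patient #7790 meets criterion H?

By R11 (it is in state M1): it satisfies condition Q1.
By R18 (it is monitored): it carries flag G.
By R19 (it is classified as F, it is referred to cardiology, it is in category W): it meets criterion N1.
By R25 (it satisfies condition T1, it is in state F1): it has a prior cardiac history.
By R27 (it has a prior cardiac history, it is short of breath): it is discharged.
By R4 (it is discharged): it is in category Y.
By R9 (it meets criterion N1, it carries flag G): it has attribute Z.
By R12 (it is in category Y, it satisfies condition Q1): it is flagged urgent.
By R23 (it has attribute Z, it is in category W, it has marker X): it requires imaging.
By R6 (it requires imaging, it is in category W): it is in category S.
By R5 (it is flagged urgent, it is in category S): it is in state B.
By R26 (it is in state B, it is in category W): it has marker Q.
By R8 (it has marker Q, it is in category W): it presents with fever.
By R7 (it presents with fever): it meets criterion H.

Yes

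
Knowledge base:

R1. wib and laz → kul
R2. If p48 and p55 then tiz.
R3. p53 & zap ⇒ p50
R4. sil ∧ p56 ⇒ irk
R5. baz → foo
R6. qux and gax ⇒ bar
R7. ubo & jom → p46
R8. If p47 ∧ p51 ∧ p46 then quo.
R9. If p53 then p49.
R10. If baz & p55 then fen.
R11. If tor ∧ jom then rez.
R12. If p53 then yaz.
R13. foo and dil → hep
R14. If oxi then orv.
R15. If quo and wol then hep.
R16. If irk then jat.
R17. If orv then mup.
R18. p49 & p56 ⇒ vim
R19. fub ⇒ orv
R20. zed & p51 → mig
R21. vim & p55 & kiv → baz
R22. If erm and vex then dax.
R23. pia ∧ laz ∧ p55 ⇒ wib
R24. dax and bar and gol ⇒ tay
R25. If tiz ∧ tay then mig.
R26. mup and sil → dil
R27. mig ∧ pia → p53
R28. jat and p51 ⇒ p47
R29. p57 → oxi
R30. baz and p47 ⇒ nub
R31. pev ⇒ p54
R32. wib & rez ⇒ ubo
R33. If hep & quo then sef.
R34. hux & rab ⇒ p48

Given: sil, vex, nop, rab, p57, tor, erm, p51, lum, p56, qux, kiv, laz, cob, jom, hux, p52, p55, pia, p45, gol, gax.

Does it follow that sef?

irk  (by R4: sil, p56)
bar  (by R6: qux, gax)
rez  (by R11: tor, jom)
jat  (by R16: irk)
dax  (by R22: erm, vex)
wib  (by R23: pia, laz, p55)
tay  (by R24: dax, bar, gol)
p47  (by R28: jat, p51)
oxi  (by R29: p57)
ubo  (by R32: wib, rez)
p48  (by R34: hux, rab)
tiz  (by R2: p48, p55)
p46  (by R7: ubo, jom)
quo  (by R8: p47, p51, p46)
orv  (by R14: oxi)
mup  (by R17: orv)
mig  (by R25: tiz, tay)
dil  (by R26: mup, sil)
p53  (by R27: mig, pia)
p49  (by R9: p53)
vim  (by R18: p49, p56)
baz  (by R21: vim, p55, kiv)
foo  (by R5: baz)
hep  (by R13: foo, dil)
sef  (by R33: hep, quo)

Yes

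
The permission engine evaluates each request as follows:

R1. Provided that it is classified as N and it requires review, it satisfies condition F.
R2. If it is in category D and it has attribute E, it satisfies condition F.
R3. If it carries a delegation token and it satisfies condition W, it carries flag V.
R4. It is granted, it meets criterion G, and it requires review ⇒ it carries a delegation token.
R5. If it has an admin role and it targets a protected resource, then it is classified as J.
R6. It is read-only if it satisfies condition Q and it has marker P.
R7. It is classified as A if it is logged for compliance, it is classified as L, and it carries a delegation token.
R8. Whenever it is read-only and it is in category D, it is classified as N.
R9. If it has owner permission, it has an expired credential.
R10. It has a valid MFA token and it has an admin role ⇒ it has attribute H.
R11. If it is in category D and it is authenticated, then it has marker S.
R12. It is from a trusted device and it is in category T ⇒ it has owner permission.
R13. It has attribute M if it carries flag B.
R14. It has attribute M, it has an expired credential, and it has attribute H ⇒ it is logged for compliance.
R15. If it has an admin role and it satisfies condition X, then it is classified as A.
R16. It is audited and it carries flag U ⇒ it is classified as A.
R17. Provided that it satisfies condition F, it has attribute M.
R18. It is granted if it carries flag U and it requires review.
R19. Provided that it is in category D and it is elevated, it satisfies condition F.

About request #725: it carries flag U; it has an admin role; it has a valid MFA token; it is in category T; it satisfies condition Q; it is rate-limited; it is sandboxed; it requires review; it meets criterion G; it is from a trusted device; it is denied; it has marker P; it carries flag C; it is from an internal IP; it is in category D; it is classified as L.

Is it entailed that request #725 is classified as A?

Yes

By R6 (it satisfies condition Q, it has marker P): it is read-only.
By R8 (it is read-only, it is in category D): it is classified as N.
By R10 (it has a valid MFA token, it has an admin role): it has attribute H.
By R12 (it is from a trusted device, it is in category T): it has owner permission.
By R18 (it carries flag U, it requires review): it is granted.
By R1 (it is classified as N, it requires review): it satisfies condition F.
By R4 (it is granted, it meets criterion G, it requires review): it carries a delegation token.
By R9 (it has owner permission): it has an expired credential.
By R17 (it satisfies condition F): it has attribute M.
By R14 (it has attribute M, it has an expired credential, it has attribute H): it is logged for compliance.
By R7 (it is logged for compliance, it is classified as L, it carries a delegation token): it is classified as A.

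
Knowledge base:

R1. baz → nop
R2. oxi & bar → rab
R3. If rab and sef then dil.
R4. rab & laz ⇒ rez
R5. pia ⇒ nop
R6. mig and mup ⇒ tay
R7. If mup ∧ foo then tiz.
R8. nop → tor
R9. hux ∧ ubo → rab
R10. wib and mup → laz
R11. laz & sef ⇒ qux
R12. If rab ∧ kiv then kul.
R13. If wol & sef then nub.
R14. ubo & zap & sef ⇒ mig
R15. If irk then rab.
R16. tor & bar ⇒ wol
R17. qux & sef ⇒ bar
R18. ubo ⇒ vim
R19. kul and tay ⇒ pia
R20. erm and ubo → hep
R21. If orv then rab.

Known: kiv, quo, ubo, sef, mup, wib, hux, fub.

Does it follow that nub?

Forward chaining from the given facts derives: rab, laz, qux, kul, bar, vim, dil, rez.
The only rule concluding nub is R13, which needs wol; that is never established.

No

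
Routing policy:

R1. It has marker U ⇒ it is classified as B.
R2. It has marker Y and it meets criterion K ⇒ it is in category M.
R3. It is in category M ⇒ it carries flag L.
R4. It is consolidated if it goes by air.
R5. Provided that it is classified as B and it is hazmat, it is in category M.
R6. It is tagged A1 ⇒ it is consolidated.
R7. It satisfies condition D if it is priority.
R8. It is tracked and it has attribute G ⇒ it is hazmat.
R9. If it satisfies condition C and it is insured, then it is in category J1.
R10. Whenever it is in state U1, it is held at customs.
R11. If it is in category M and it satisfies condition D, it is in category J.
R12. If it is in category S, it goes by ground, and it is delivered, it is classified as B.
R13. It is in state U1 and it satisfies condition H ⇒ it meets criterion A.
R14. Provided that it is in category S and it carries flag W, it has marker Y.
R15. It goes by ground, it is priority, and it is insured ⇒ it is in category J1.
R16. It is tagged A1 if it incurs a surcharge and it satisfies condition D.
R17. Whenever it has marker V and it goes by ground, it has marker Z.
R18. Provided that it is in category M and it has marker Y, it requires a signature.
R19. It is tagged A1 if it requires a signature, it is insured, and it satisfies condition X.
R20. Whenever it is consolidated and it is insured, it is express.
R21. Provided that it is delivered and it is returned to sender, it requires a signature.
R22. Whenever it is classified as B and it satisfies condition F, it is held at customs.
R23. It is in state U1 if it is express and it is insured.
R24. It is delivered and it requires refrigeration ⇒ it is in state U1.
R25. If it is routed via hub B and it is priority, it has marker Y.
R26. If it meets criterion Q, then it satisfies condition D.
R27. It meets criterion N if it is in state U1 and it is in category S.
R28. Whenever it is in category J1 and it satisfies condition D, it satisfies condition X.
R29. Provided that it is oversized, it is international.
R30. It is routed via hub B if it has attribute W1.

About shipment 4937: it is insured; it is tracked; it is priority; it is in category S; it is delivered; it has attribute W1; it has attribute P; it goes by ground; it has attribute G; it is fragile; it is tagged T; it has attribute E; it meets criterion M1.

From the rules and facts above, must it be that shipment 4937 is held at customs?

By R7 (it is priority): it satisfies condition D.
By R8 (it is tracked, it has attribute G): it is hazmat.
By R12 (it is in category S, it goes by ground, it is delivered): it is classified as B.
By R15 (it goes by ground, it is priority, it is insured): it is in category J1.
By R28 (it is in category J1, it satisfies condition D): it satisfies condition X.
By R30 (it has attribute W1): it is routed via hub B.
By R5 (it is classified as B, it is hazmat): it is in category M.
By R25 (it is routed via hub B, it is priority): it has marker Y.
By R18 (it is in category M, it has marker Y): it requires a signature.
By R19 (it requires a signature, it is insured, it satisfies condition X): it is tagged A1.
By R6 (it is tagged A1): it is consolidated.
By R20 (it is consolidated, it is insured): it is express.
By R23 (it is express, it is insured): it is in state U1.
By R10 (it is in state U1): it is held at customs.

Yes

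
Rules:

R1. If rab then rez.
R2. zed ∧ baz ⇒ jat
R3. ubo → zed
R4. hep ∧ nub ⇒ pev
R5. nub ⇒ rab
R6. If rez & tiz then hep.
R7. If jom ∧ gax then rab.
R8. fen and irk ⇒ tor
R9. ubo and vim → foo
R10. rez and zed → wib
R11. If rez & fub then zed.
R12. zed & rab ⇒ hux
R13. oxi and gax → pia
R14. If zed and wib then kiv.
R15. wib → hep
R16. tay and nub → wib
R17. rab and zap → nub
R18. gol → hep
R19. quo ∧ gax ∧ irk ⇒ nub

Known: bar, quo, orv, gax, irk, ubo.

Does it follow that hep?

zed  (by R3: ubo)
nub  (by R19: quo, gax, irk)
rab  (by R5: nub)
rez  (by R1: rab)
wib  (by R10: rez, zed)
hep  (by R15: wib)

Yes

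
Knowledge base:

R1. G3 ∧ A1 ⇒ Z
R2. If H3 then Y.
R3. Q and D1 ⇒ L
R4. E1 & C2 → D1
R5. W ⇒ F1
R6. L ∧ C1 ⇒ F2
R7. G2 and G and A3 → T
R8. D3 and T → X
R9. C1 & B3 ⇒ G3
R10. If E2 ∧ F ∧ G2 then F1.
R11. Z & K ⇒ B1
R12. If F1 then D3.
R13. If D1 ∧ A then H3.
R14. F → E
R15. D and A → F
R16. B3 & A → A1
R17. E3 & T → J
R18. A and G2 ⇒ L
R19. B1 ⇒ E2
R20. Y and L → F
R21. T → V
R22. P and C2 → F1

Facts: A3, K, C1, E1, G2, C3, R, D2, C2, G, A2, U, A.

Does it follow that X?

Forward chaining from the given facts derives: D1, T, H3, L, V, Y, F2, F, E.
The only rule concluding X is R8, which needs D3; that is never established.

No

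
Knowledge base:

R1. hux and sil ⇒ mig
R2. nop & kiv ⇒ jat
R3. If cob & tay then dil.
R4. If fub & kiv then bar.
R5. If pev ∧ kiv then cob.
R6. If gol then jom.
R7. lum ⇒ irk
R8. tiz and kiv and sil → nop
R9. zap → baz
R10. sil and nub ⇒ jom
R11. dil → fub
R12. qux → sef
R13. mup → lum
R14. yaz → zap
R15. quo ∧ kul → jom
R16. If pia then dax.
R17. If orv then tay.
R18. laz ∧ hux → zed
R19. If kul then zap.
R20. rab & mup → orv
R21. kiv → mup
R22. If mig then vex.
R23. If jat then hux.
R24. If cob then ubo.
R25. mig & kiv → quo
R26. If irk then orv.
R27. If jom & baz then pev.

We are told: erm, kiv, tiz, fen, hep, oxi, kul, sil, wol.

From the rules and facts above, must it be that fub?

nop  (by R8: tiz, kiv, sil)
zap  (by R19: kul)
mup  (by R21: kiv)
jat  (by R2: nop, kiv)
baz  (by R9: zap)
lum  (by R13: mup)
hux  (by R23: jat)
mig  (by R1: hux, sil)
irk  (by R7: lum)
quo  (by R25: mig, kiv)
orv  (by R26: irk)
jom  (by R15: quo, kul)
tay  (by R17: orv)
pev  (by R27: jom, baz)
cob  (by R5: pev, kiv)
dil  (by R3: cob, tay)
fub  (by R11: dil)

Yes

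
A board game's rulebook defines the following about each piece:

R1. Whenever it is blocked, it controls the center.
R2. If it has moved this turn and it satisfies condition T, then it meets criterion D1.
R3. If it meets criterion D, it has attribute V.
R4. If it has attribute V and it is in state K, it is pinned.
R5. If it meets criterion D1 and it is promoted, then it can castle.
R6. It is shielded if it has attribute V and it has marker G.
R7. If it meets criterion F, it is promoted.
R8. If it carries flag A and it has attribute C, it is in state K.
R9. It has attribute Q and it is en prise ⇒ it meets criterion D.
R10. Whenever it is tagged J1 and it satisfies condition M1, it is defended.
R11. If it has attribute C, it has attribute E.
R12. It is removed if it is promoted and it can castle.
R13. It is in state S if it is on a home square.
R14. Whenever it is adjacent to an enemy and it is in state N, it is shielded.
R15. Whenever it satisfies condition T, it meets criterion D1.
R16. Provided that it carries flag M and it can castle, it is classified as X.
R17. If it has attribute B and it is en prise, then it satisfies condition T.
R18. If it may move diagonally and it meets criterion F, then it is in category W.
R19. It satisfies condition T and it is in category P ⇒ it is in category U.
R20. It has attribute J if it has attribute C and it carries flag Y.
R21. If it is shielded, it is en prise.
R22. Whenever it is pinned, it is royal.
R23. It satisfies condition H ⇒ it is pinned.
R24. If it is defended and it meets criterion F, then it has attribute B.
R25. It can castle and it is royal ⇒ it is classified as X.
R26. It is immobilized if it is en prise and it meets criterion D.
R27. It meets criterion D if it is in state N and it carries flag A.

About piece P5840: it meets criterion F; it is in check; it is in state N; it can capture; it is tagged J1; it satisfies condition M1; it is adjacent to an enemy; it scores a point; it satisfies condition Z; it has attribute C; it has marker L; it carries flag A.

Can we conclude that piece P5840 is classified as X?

By R7 (it meets criterion F): it is promoted.
By R8 (it carries flag A, it has attribute C): it is in state K.
By R10 (it is tagged J1, it satisfies condition M1): it is defended.
By R14 (it is adjacent to an enemy, it is in state N): it is shielded.
By R21 (it is shielded): it is en prise.
By R24 (it is defended, it meets criterion F): it has attribute B.
By R27 (it is in state N, it carries flag A): it meets criterion D.
By R3 (it meets criterion D): it has attribute V.
By R4 (it has attribute V, it is in state K): it is pinned.
By R17 (it has attribute B, it is en prise): it satisfies condition T.
By R22 (it is pinned): it is royal.
By R15 (it satisfies condition T): it meets criterion D1.
By R5 (it meets criterion D1, it is promoted): it can castle.
By R25 (it can castle, it is royal): it is classified as X.

Yes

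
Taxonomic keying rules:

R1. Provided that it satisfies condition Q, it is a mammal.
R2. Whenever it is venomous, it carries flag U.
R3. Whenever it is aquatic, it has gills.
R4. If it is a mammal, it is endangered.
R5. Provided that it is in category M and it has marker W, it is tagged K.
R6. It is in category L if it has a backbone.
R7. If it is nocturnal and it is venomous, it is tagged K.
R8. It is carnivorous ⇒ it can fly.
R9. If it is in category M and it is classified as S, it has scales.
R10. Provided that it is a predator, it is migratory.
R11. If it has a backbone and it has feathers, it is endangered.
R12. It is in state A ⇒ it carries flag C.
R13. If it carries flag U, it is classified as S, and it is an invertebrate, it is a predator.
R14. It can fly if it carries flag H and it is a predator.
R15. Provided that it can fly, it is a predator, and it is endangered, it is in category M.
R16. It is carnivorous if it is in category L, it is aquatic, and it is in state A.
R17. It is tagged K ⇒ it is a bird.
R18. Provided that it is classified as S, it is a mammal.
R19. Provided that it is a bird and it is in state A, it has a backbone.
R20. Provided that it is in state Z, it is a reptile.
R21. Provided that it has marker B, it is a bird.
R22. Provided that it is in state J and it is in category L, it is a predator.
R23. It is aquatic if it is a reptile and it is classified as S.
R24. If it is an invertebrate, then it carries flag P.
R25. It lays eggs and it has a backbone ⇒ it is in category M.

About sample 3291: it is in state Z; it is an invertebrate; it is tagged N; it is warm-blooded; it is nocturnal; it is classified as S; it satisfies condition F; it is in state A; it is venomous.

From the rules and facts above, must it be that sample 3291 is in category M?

Yes

By R2 (it is venomous): it carries flag U.
By R7 (it is nocturnal, it is venomous): it is tagged K.
By R13 (it carries flag U, it is classified as S, it is an invertebrate): it is a predator.
By R17 (it is tagged K): it is a bird.
By R18 (it is classified as S): it is a mammal.
By R19 (it is a bird, it is in state A): it has a backbone.
By R20 (it is in state Z): it is a reptile.
By R23 (it is a reptile, it is classified as S): it is aquatic.
By R4 (it is a mammal): it is endangered.
By R6 (it has a backbone): it is in category L.
By R16 (it is in category L, it is aquatic, it is in state A): it is carnivorous.
By R8 (it is carnivorous): it can fly.
By R15 (it can fly, it is a predator, it is endangered): it is in category M.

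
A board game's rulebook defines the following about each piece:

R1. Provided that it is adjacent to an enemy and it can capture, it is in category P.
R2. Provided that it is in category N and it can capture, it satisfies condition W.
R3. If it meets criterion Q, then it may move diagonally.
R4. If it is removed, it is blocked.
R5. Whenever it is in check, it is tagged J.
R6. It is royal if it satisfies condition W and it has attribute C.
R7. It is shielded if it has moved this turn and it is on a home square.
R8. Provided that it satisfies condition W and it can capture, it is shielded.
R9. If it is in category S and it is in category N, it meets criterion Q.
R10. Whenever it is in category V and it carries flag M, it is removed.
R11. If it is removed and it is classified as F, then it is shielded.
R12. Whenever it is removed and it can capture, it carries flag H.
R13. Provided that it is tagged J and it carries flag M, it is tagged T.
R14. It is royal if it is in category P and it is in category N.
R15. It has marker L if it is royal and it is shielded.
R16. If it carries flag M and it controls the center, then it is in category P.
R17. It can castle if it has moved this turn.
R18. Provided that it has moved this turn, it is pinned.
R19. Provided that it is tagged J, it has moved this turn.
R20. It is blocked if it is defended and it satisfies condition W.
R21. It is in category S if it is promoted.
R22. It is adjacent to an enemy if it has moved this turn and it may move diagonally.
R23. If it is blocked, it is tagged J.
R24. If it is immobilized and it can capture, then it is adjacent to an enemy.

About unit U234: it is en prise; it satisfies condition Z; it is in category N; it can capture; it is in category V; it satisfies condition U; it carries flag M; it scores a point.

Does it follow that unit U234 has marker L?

Forward chaining from the given facts derives: satisfies condition W, is shielded, is removed, carries flag H, is blocked, is tagged J, is tagged T, has moved this turn, can castle, is pinned.
The only rule concluding "it has marker L" is R15, which needs "it is royal"; that is never established.

No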